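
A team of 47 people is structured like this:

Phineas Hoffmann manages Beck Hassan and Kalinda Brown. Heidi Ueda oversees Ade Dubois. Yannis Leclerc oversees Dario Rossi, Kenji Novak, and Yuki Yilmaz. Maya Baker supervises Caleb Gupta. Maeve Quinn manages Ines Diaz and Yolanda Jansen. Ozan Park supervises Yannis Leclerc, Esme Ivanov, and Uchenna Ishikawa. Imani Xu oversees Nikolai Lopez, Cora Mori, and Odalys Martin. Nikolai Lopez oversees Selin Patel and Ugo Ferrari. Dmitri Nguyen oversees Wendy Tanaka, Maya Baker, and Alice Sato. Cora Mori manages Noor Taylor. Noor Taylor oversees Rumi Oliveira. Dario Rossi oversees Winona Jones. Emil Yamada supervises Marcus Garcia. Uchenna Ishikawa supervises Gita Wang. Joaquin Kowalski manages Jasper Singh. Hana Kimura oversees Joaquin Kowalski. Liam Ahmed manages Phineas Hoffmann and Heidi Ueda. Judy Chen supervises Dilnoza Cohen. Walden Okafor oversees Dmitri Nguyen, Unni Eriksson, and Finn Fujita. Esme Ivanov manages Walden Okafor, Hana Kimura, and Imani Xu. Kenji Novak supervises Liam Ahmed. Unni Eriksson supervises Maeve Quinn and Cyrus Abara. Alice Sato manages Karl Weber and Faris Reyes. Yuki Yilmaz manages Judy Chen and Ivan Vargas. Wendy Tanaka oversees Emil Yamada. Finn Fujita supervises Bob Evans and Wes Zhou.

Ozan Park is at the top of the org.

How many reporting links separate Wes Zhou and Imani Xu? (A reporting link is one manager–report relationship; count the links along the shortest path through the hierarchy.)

4

Wes Zhou is 3 levels below Esme Ivanov, and Imani Xu is 1 level below Esme Ivanov (their lowest common manager). The shortest path runs up from Wes Zhou to Esme Ivanov and back down to Imani Xu: 3 + 1 = 4 links.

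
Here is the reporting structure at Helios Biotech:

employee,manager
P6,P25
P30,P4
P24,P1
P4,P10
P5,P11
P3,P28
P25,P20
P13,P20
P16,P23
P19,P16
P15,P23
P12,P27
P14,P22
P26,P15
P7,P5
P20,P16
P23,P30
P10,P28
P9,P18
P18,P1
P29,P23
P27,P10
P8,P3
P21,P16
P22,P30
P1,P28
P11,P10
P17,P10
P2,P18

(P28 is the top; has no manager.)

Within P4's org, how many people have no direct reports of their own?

The people in P4's organization with no one reporting to them are P14, P26, P29, P21, P19, P6, P13. That is 7.

7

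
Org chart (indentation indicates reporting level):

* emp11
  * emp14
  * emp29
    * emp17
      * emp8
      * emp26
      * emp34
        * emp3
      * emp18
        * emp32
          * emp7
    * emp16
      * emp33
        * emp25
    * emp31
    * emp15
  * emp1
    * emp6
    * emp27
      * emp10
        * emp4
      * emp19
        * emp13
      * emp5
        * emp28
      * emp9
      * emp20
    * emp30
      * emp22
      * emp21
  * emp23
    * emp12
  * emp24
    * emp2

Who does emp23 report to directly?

emp23 reports directly to emp11.

emp11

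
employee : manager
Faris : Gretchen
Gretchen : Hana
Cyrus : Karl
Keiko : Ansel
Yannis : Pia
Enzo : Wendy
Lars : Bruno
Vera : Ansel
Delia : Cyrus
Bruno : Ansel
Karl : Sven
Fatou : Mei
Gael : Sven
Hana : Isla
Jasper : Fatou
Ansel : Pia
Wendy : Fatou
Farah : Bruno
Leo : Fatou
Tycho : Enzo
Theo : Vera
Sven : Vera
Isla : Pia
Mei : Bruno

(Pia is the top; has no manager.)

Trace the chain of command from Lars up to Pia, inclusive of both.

Lars reports to Bruno. Bruno reports to Ansel. Ansel reports to Pia. Pia is at the top.

Lars -> Bruno -> Ansel -> Pia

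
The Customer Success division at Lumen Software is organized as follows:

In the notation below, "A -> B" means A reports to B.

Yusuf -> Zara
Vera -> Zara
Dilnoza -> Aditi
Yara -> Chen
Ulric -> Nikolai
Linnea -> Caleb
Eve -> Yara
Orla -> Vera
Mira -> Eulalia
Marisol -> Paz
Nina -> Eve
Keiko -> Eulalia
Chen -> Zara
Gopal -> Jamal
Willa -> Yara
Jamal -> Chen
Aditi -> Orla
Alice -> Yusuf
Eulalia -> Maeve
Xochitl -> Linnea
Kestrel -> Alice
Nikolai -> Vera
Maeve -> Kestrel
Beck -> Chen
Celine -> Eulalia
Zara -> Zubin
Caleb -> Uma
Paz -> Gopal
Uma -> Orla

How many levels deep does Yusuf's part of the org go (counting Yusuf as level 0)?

The longest chain under Yusuf runs Yusuf → Alice → Kestrel → Maeve → Eulalia → Mira, which is 5 levels below Yusuf.

5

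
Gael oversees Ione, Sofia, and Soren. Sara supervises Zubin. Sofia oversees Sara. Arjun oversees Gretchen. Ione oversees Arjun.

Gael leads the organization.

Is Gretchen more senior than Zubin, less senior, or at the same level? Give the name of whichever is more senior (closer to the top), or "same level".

Both Gretchen and Zubin are 3 levels below Gael.

same level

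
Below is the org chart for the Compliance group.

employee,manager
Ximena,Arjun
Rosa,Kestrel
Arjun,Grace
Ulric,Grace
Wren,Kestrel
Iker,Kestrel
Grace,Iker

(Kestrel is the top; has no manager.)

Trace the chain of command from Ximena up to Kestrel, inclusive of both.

Ximena reports to Arjun. Arjun reports to Grace. Grace reports to Iker. Iker reports to Kestrel. Kestrel is at the top.

Ximena -> Arjun -> Grace -> Iker -> Kestrel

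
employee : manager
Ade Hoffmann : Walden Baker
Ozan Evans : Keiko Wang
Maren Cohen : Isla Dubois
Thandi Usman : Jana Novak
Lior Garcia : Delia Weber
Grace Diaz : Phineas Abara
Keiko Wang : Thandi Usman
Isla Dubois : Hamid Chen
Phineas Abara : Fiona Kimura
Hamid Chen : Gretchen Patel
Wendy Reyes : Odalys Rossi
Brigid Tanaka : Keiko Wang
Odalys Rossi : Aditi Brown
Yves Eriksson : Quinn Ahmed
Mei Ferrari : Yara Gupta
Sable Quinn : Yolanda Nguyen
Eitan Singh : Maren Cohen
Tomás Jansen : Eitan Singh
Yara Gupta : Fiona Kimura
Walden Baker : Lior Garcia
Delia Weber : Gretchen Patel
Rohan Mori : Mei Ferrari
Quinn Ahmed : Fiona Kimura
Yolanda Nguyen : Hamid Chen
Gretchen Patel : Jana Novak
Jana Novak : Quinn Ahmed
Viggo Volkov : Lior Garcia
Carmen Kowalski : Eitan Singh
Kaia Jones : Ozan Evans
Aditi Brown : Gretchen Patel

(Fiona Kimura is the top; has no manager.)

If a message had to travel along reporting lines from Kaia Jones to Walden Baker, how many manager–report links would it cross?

8

Kaia Jones is 4 levels below Jana Novak, and Walden Baker is 4 levels below Jana Novak (their lowest common manager). The shortest path runs up from Kaia Jones to Jana Novak and back down to Walden Baker: 4 + 4 = 8 links.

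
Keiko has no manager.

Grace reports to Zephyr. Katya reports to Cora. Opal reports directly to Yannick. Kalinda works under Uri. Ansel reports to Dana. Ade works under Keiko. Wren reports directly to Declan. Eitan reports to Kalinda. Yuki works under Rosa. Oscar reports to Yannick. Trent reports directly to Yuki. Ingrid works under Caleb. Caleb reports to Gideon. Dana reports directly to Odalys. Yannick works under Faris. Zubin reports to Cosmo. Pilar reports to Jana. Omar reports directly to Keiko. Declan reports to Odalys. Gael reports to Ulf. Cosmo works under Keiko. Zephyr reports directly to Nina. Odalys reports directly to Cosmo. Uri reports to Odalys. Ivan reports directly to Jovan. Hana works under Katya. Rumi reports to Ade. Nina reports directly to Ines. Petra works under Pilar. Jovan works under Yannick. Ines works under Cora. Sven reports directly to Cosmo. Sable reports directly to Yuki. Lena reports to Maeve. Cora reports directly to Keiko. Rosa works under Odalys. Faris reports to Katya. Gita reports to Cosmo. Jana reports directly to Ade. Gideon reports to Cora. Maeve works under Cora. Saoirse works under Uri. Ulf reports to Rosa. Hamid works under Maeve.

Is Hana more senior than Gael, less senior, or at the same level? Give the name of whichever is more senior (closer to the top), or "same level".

Hana

Hana is 3 levels below Keiko; Gael is 5. Hana is higher.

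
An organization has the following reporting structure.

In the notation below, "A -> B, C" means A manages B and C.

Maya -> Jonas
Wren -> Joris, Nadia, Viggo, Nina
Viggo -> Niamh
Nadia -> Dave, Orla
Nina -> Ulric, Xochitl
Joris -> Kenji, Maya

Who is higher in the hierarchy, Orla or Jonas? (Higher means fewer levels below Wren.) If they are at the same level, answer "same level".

Orla is 2 levels below Wren; Jonas is 3. Orla is higher.

Orla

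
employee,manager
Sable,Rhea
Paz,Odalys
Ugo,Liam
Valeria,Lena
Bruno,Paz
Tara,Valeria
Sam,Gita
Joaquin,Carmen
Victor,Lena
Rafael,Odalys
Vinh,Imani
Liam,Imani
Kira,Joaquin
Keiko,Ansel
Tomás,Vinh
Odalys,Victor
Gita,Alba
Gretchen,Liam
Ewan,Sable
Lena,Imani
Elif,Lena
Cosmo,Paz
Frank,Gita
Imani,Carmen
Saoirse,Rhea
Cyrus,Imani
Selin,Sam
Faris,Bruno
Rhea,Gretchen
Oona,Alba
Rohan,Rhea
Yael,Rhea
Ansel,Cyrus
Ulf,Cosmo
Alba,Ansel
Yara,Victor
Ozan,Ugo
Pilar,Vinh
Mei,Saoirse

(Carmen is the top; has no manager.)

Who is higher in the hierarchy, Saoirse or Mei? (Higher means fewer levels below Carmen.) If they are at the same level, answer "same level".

Saoirse

Saoirse is 5 levels below Carmen; Mei is 6. Saoirse is higher.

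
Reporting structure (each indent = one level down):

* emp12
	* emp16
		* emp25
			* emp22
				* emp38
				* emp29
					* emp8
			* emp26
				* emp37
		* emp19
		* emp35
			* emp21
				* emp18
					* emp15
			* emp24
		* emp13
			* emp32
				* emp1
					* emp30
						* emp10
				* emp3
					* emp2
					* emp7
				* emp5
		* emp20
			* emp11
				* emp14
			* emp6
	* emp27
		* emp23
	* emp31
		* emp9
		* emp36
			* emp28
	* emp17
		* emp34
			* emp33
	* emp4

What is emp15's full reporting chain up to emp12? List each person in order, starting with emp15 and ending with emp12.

emp15 -> emp18 -> emp21 -> emp35 -> emp16 -> emp12

emp15 reports to emp18. emp18 reports to emp21. emp21 reports to emp35. emp35 reports to emp16. emp16 reports to emp12. emp12 is at the top.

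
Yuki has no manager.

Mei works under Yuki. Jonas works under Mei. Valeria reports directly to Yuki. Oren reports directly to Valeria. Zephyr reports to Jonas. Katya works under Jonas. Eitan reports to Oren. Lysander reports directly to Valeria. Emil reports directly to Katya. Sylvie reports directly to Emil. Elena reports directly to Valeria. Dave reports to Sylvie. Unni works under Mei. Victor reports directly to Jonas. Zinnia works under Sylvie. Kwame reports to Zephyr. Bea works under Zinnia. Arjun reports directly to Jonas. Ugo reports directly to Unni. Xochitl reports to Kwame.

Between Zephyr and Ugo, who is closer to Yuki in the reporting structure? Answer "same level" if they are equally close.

same level

Both Zephyr and Ugo are 3 levels below Yuki.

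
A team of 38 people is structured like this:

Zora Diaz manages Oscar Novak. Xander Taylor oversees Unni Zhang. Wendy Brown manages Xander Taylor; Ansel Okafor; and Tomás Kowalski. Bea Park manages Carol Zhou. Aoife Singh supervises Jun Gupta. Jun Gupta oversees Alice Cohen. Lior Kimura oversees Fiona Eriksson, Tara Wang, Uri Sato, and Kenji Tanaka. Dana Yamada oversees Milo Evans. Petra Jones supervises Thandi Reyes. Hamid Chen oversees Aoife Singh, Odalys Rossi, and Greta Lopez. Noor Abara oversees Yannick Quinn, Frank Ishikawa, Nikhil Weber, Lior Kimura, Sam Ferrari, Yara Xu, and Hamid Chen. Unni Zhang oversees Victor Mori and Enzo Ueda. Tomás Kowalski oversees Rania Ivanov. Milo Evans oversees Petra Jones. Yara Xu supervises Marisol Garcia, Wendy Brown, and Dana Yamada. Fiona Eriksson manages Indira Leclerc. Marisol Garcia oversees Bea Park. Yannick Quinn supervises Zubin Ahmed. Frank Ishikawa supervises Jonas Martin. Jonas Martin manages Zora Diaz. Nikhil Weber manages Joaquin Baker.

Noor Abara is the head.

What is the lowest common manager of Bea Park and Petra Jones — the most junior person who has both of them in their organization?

Yara Xu

Bea Park's chain of managers is Marisol Garcia, Yara Xu, Noor Abara. Petra Jones's chain of managers is Milo Evans, Dana Yamada, Yara Xu, Noor Abara. The first manager that appears in both chains is Yara Xu.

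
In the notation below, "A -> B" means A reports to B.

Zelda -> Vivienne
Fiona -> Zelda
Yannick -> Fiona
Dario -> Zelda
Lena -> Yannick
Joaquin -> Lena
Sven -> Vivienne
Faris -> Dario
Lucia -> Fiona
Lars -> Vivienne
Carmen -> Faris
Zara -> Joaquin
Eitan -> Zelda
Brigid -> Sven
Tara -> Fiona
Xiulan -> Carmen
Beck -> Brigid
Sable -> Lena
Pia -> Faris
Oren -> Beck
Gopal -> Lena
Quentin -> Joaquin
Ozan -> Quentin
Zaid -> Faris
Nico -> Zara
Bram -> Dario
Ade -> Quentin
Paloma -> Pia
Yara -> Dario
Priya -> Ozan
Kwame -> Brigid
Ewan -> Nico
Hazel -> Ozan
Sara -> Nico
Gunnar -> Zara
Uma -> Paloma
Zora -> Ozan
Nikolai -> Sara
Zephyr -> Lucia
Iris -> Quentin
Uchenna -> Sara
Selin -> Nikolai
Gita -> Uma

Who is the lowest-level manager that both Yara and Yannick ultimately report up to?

Yara's chain of managers is Dario, Zelda, Vivienne. Yannick's chain of managers is Fiona, Zelda, Vivienne. The first manager that appears in both chains is Zelda.

Zelda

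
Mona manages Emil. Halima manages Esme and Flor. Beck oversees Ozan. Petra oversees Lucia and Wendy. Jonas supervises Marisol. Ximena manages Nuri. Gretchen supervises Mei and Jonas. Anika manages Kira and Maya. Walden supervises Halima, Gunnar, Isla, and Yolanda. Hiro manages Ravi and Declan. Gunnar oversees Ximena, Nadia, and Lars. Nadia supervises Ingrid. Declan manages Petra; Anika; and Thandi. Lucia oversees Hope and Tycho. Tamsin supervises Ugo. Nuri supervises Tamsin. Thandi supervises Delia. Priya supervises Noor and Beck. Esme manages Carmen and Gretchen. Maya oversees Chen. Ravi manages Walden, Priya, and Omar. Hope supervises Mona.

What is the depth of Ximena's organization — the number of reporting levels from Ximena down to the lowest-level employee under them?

3

The longest chain under Ximena runs Ximena → Nuri → Tamsin → Ugo, which is 3 levels below Ximena.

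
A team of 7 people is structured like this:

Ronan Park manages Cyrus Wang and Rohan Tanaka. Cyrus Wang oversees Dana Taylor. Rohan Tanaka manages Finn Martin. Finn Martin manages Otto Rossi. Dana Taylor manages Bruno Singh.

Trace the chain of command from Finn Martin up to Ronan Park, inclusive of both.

Finn Martin reports to Rohan Tanaka. Rohan Tanaka reports to Ronan Park. Ronan Park is at the top.

Finn Martin -> Rohan Tanaka -> Ronan Park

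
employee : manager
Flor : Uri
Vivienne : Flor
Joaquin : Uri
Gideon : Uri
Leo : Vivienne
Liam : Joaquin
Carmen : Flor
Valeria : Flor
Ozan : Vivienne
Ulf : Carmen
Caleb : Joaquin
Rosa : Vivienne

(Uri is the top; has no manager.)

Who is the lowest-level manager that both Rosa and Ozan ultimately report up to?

Vivienne

Rosa's chain of managers is Vivienne, Flor, Uri. Ozan's chain of managers is Vivienne, Flor, Uri. The first manager that appears in both chains is Vivienne.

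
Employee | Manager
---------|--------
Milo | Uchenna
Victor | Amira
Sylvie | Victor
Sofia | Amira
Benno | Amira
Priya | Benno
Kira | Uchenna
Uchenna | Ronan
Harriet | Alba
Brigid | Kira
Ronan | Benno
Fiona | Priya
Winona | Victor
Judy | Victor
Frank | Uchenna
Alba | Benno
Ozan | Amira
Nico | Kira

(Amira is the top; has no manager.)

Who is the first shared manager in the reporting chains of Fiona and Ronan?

Fiona's chain of managers is Priya, Benno, Amira. Ronan's chain of managers is Benno, Amira. The first manager that appears in both chains is Benno.

Benno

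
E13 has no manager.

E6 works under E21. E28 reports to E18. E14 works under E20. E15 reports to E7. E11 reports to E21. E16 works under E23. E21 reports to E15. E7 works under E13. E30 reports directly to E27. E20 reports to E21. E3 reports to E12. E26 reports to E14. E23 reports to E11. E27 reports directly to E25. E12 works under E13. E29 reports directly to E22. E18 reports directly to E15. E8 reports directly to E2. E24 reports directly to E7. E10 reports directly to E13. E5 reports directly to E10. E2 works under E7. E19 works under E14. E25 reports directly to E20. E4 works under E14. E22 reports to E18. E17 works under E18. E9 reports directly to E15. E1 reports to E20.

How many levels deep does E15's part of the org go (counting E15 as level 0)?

The longest chain under E15 runs E15 → E21 → E20 → E25 → E27 → E30, which is 5 levels below E15.

5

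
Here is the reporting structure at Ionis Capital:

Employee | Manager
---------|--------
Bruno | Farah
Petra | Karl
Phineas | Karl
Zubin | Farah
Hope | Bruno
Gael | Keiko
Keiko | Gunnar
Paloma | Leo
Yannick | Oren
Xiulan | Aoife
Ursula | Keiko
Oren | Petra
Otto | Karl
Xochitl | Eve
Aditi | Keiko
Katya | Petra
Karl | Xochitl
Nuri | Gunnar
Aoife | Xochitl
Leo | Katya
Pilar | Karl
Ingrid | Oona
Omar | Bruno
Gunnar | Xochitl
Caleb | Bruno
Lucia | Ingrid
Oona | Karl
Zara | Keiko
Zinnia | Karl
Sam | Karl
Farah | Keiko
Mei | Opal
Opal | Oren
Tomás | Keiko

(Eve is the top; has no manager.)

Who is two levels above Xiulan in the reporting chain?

Xiulan reports to Aoife, and Aoife reports to Xochitl. So Xiulan's skip-level manager is Xochitl.

Xochitl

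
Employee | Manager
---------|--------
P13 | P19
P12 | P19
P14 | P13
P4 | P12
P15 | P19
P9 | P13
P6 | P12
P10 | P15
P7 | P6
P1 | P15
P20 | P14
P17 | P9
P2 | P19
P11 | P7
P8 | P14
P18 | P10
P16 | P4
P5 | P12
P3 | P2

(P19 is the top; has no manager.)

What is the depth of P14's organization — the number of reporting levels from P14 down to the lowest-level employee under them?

The longest chain under P14 runs P14 → P8, which is 1 level below P14.

1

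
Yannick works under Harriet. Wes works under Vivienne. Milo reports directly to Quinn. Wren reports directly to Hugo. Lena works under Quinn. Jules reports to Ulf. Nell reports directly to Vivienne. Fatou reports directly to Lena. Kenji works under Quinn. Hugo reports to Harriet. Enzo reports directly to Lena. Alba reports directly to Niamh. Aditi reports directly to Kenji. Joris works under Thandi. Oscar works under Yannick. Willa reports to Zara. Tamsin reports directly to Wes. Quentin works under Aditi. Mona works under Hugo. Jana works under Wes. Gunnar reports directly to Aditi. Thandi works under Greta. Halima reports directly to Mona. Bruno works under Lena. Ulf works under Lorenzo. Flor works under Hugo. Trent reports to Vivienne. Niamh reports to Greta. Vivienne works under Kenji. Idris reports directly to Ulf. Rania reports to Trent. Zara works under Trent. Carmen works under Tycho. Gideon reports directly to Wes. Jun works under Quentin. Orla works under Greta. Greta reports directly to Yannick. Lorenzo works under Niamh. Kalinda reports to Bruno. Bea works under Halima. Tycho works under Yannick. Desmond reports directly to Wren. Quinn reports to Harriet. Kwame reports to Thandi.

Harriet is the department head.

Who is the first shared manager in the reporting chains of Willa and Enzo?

Willa's chain of managers is Zara, Trent, Vivienne, Kenji, Quinn, Harriet. Enzo's chain of managers is Lena, Quinn, Harriet. The first manager that appears in both chains is Quinn.

Quinn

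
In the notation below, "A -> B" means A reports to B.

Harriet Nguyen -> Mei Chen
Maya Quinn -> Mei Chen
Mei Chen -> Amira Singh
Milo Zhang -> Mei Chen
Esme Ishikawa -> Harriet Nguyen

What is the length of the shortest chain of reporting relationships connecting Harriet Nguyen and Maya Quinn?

2

Harriet Nguyen is 1 level below Mei Chen, and Maya Quinn is 1 level below Mei Chen (their lowest common manager). The shortest path runs up from Harriet Nguyen to Mei Chen and back down to Maya Quinn: 1 + 1 = 2 links.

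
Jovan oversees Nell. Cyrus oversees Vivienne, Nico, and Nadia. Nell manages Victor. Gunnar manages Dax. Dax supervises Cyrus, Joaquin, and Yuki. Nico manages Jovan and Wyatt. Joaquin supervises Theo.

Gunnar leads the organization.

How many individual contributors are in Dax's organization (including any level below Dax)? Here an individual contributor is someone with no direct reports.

6

The people in Dax's organization with no one reporting to them are Yuki, Theo, Vivienne, Nadia, Wyatt, Victor. That is 6.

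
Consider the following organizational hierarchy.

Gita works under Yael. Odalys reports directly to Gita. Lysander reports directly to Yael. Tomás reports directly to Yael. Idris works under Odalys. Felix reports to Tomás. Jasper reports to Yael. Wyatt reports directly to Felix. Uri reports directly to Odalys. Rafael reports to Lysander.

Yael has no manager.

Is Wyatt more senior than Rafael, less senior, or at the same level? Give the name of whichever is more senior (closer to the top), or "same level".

Wyatt is 3 levels below Yael; Rafael is 2. Rafael is higher.

Rafael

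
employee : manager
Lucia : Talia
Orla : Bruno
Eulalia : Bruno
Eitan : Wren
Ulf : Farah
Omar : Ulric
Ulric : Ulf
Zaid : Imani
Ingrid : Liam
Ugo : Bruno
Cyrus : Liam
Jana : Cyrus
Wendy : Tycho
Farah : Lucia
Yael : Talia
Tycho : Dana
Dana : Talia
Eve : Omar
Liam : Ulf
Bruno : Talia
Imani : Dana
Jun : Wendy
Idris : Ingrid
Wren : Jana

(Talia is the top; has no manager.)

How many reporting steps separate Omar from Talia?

5

Chain from Omar up to Talia: Omar → Ulric → Ulf → Farah → Lucia → Talia. That is 5 steps up, so Omar is 5 levels below Talia.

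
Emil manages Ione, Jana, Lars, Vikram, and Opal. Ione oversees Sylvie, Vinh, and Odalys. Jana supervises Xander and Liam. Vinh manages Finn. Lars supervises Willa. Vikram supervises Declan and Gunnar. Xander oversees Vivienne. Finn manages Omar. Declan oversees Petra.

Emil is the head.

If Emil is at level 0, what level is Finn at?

3

Chain from Finn up to Emil: Finn → Vinh → Ione → Emil. That is 3 steps up, so Finn is 3 levels below Emil.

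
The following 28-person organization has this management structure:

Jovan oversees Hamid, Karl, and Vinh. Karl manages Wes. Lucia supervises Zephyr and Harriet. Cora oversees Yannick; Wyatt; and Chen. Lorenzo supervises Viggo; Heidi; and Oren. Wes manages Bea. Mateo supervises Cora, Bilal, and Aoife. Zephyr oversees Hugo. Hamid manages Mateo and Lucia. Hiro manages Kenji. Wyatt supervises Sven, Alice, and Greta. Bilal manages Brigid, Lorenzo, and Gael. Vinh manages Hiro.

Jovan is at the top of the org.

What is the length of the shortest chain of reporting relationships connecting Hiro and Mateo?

Hiro is 2 levels below Jovan, and Mateo is 2 levels below Jovan (their lowest common manager). The shortest path runs up from Hiro to Jovan and back down to Mateo: 2 + 2 = 4 links.

4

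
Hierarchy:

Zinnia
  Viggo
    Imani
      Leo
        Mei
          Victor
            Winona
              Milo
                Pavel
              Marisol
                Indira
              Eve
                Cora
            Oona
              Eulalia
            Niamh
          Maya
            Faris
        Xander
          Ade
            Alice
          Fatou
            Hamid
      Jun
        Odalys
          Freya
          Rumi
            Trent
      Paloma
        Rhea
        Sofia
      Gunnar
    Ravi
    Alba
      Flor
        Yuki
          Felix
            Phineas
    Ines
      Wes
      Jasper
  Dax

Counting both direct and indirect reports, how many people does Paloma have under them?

Paloma directly manages Rhea, Sofia. Rhea has no reports. Sofia has no reports. So Paloma's organization is 2 direct reports plus everyone under them: 1 + 1 = 2.

2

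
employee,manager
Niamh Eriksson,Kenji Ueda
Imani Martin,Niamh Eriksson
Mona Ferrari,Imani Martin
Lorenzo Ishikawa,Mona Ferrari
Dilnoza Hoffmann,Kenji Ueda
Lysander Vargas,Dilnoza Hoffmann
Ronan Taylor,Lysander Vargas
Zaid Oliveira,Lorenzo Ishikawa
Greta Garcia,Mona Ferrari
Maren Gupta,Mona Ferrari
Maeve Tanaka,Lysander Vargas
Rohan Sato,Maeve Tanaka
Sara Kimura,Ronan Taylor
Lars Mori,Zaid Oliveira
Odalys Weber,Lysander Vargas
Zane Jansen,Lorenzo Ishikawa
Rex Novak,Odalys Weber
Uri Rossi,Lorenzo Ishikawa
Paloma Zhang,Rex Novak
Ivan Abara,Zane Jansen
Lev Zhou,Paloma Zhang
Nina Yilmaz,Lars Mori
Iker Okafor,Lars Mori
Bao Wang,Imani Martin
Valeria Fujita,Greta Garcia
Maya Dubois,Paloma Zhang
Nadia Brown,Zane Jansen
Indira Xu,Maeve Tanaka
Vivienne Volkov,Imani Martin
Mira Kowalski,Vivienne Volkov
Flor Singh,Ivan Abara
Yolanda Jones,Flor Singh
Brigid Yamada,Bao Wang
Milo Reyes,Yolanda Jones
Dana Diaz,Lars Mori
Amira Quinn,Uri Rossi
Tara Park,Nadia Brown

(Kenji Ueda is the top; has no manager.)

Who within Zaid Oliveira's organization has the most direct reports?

Direct-report counts within Zaid Oliveira's organization: Zaid Oliveira has 1; Lars Mori has 3. The largest is 3, held by Lars Mori.

Lars Mori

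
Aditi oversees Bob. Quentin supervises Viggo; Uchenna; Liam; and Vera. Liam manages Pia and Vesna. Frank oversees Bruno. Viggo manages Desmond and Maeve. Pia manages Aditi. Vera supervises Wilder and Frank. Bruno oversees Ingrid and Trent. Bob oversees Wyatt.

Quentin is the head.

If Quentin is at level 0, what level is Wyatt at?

5

Chain from Wyatt up to Quentin: Wyatt → Bob → Aditi → Pia → Liam → Quentin. That is 5 steps up, so Wyatt is 5 levels below Quentin.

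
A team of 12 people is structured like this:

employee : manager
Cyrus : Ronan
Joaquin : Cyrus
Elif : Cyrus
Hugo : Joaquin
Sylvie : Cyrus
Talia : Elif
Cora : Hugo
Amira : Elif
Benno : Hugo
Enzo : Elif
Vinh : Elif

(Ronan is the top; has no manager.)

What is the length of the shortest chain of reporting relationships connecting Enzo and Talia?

Enzo is 1 level below Elif, and Talia is 1 level below Elif (their lowest common manager). The shortest path runs up from Enzo to Elif and back down to Talia: 1 + 1 = 2 links.

2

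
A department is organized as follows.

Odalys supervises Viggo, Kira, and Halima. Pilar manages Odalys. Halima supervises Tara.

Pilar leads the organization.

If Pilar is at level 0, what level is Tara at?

Chain from Tara up to Pilar: Tara → Halima → Odalys → Pilar. That is 3 steps up, so Tara is 3 levels below Pilar.

3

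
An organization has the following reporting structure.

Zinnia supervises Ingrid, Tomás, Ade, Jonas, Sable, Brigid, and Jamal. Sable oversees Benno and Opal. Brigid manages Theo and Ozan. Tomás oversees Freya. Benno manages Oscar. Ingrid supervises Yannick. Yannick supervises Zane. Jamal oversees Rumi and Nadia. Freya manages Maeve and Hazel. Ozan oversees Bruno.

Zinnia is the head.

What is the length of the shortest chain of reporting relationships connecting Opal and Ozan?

Opal is 2 levels below Zinnia, and Ozan is 2 levels below Zinnia (their lowest common manager). The shortest path runs up from Opal to Zinnia and back down to Ozan: 2 + 2 = 4 links.

4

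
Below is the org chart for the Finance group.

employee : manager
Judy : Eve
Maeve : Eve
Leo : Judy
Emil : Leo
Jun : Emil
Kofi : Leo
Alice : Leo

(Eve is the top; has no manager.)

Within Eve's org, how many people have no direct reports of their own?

4

The people in Eve's organization with no one reporting to them are Maeve, Alice, Kofi, Jun. That is 4.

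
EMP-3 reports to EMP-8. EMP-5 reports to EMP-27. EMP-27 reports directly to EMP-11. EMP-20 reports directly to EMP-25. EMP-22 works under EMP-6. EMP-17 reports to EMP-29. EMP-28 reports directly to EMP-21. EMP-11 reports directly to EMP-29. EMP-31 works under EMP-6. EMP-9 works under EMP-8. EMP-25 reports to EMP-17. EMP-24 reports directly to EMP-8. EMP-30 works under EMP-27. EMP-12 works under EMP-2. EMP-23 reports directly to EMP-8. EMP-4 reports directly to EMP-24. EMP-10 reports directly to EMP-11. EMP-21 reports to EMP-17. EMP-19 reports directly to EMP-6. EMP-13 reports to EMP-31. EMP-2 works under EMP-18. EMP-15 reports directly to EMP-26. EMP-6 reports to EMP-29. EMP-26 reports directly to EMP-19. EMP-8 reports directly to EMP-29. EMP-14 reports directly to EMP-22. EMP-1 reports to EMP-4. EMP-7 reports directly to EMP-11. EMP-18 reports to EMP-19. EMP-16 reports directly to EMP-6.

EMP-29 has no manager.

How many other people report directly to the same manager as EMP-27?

2

EMP-27 reports to EMP-11. EMP-11's other direct reports are EMP-7, EMP-10 — 2 peers.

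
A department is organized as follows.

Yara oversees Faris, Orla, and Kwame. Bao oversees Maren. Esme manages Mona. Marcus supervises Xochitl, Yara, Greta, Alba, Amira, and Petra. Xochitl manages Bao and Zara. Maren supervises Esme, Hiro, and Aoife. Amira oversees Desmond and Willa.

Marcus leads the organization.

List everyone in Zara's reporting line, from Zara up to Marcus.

Zara reports to Xochitl. Xochitl reports to Marcus. Marcus is at the top.

Zara -> Xochitl -> Marcus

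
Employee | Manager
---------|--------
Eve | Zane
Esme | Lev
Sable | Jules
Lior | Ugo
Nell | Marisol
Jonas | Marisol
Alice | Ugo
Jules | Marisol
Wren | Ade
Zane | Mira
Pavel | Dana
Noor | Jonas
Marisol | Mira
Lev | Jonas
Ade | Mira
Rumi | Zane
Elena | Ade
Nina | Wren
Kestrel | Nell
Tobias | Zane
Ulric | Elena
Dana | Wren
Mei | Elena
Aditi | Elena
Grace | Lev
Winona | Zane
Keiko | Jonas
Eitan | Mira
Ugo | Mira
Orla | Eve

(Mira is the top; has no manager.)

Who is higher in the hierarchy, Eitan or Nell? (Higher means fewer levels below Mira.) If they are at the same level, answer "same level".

Eitan

Eitan is 1 level below Mira; Nell is 2. Eitan is higher.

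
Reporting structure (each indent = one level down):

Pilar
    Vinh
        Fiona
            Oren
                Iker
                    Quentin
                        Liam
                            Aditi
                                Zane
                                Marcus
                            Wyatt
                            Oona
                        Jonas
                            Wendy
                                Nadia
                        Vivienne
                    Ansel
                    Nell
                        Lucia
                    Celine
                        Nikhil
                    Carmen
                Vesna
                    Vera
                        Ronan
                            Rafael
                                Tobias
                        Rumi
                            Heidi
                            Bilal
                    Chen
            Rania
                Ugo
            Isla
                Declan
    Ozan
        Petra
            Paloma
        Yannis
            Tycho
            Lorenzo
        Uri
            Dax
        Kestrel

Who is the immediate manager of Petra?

Petra reports directly to Ozan.

Ozan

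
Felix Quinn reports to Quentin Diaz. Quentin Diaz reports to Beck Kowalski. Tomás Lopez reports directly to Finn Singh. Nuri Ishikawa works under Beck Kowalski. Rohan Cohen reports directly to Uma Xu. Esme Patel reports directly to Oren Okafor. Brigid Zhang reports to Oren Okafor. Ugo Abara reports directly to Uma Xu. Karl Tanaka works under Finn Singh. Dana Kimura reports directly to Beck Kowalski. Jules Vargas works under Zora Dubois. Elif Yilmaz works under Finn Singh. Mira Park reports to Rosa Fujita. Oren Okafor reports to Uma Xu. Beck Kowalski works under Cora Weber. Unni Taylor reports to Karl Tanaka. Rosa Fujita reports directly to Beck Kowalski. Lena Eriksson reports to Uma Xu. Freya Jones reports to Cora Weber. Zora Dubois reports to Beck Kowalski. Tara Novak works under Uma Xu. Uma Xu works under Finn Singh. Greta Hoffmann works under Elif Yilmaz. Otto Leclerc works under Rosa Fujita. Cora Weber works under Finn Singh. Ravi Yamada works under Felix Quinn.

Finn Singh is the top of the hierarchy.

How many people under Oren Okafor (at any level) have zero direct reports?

The people in Oren Okafor's organization with no one reporting to them are Esme Patel, Brigid Zhang. That is 2.

2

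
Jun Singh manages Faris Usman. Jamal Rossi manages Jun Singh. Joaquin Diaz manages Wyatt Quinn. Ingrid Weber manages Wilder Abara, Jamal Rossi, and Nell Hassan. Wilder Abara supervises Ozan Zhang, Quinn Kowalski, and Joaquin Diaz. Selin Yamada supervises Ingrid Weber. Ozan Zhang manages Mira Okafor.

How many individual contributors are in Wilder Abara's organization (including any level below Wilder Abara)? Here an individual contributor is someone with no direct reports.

The people in Wilder Abara's organization with no one reporting to them are Wyatt Quinn, Quinn Kowalski, Mira Okafor. That is 3.

3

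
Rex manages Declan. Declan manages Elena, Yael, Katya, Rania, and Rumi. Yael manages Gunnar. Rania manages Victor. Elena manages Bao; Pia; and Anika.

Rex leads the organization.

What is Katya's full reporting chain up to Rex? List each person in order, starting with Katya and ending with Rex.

Katya -> Declan -> Rex

Katya reports to Declan. Declan reports to Rex. Rex is at the top.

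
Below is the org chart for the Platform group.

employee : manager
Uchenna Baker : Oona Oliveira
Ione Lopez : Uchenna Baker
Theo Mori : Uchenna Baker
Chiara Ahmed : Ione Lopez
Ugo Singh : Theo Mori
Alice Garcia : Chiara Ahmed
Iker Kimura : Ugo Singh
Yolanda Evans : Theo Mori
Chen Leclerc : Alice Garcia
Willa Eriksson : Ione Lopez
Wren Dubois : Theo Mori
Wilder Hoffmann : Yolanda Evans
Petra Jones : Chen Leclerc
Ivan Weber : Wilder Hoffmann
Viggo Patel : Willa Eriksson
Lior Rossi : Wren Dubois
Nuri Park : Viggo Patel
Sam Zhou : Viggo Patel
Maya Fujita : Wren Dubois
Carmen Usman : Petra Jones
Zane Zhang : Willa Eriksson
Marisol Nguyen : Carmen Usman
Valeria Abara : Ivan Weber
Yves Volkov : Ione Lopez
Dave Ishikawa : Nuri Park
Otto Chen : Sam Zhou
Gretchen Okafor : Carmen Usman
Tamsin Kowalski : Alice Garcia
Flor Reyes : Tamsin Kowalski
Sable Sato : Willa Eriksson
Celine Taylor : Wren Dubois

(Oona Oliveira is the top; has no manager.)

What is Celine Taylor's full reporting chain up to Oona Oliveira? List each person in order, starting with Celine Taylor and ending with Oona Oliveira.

Celine Taylor -> Wren Dubois -> Theo Mori -> Uchenna Baker -> Oona Oliveira

Celine Taylor reports to Wren Dubois. Wren Dubois reports to Theo Mori. Theo Mori reports to Uchenna Baker. Uchenna Baker reports to Oona Oliveira. Oona Oliveira is at the top.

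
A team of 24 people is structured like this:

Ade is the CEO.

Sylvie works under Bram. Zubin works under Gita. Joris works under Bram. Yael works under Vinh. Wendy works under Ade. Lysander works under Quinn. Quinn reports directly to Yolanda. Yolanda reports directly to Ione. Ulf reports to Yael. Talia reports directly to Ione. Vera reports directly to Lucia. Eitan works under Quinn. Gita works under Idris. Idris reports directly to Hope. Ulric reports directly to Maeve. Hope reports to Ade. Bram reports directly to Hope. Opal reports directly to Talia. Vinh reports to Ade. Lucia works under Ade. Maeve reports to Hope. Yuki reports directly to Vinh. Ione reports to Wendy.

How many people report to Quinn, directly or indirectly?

2

Quinn directly manages Lysander, Eitan. Lysander has no reports. Eitan has no reports. So Quinn's organization is 2 direct reports plus everyone under them: 1 + 1 = 2.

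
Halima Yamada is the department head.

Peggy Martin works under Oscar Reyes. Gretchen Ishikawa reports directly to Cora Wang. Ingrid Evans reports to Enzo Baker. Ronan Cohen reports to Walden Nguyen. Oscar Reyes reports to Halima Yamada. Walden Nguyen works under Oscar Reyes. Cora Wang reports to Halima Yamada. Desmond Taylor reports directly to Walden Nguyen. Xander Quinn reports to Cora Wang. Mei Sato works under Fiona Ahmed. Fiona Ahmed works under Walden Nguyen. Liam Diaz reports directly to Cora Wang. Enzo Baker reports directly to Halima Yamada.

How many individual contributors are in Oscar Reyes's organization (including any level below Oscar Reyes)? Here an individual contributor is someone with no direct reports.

4

The people in Oscar Reyes's organization with no one reporting to them are Peggy Martin, Mei Sato, Desmond Taylor, Ronan Cohen. That is 4.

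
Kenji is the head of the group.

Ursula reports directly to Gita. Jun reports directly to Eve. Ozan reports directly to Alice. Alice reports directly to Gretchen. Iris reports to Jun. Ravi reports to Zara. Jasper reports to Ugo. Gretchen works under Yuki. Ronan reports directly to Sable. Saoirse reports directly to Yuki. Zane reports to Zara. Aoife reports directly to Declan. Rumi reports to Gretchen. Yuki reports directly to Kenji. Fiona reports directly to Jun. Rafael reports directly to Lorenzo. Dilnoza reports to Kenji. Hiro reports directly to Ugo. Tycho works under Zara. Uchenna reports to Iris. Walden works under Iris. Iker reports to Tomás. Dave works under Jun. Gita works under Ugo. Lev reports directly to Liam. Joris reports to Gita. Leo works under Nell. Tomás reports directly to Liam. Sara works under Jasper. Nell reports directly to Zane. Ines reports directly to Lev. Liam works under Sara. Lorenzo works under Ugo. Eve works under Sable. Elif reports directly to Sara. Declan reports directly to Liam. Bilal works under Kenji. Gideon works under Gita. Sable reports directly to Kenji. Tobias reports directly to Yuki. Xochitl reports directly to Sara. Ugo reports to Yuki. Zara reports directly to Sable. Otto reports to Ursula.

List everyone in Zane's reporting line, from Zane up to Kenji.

Zane reports to Zara. Zara reports to Sable. Sable reports to Kenji. Kenji is at the top.

Zane -> Zara -> Sable -> Kenji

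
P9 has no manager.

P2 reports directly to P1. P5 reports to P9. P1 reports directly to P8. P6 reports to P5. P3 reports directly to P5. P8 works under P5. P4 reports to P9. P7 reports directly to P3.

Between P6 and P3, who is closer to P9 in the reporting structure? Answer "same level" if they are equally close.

Both P6 and P3 are 2 levels below P9.

same level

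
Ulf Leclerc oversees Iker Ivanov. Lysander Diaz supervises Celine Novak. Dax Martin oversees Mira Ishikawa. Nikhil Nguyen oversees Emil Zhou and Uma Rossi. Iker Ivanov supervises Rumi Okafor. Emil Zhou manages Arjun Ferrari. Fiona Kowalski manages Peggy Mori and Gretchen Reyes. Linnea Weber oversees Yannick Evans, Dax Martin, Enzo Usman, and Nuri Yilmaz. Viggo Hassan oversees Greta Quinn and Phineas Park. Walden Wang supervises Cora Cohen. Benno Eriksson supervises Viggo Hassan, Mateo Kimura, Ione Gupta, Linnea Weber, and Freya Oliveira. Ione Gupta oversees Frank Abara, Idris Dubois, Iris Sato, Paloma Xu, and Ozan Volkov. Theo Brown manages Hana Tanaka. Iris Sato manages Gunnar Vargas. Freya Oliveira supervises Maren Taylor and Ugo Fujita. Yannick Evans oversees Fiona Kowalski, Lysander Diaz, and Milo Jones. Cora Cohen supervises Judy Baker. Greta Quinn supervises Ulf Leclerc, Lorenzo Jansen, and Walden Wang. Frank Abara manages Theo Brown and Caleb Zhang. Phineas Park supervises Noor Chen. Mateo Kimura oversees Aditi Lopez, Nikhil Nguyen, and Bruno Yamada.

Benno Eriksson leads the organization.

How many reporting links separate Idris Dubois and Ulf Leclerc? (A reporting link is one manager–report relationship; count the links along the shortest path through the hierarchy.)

Idris Dubois is 2 levels below Benno Eriksson, and Ulf Leclerc is 3 levels below Benno Eriksson (their lowest common manager). The shortest path runs up from Idris Dubois to Benno Eriksson and back down to Ulf Leclerc: 2 + 3 = 5 links.

5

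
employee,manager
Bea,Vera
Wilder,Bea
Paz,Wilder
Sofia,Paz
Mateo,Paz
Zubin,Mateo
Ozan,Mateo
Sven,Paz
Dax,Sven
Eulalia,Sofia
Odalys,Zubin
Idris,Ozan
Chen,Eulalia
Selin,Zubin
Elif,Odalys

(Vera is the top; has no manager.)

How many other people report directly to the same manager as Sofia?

2

Sofia reports to Paz. Paz's other direct reports are Mateo, Sven — 2 peers.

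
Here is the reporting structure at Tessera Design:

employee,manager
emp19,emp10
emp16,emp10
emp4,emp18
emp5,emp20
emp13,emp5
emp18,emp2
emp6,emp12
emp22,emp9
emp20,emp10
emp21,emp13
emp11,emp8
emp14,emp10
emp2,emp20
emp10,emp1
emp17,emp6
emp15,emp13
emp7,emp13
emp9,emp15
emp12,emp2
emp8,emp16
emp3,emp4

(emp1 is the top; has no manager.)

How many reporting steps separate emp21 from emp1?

Chain from emp21 up to emp1: emp21 → emp13 → emp5 → emp20 → emp10 → emp1. That is 5 steps up, so emp21 is 5 levels below emp1.

5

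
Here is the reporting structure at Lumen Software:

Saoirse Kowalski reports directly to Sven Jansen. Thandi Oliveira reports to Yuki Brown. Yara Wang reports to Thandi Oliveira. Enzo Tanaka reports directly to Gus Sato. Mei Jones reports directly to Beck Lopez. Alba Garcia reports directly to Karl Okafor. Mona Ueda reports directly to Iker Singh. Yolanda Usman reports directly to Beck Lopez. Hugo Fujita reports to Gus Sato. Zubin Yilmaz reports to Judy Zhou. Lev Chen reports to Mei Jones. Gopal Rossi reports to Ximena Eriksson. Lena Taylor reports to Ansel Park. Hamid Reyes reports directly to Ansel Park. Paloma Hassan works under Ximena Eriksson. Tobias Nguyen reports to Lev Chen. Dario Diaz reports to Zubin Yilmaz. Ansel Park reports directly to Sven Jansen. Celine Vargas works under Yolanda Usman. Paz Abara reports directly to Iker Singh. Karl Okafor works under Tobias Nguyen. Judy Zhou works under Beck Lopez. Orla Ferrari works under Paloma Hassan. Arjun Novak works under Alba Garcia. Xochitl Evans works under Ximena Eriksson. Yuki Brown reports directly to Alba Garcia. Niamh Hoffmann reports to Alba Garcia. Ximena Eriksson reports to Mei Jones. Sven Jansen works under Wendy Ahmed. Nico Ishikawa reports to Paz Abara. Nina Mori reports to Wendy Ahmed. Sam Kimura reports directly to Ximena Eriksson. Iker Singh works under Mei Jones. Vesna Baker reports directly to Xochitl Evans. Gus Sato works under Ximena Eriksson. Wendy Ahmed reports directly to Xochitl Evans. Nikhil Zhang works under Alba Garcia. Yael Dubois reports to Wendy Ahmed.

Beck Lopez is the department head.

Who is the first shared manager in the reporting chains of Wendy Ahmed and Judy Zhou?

Wendy Ahmed's chain of managers is Xochitl Evans, Ximena Eriksson, Mei Jones, Beck Lopez. Judy Zhou's chain of managers is Beck Lopez. The first manager that appears in both chains is Beck Lopez.

Beck Lopez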